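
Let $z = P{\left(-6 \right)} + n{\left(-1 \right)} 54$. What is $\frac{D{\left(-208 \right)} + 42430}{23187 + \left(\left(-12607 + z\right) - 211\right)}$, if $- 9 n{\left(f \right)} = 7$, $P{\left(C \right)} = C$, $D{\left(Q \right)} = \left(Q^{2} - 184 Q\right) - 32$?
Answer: $\frac{123934}{10321} \approx 12.008$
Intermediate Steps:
$D{\left(Q \right)} = -32 + Q^{2} - 184 Q$
$n{\left(f \right)} = - \frac{7}{9}$ ($n{\left(f \right)} = \left(- \frac{1}{9}\right) 7 = - \frac{7}{9}$)
$z = -48$ ($z = -6 - 42 = -48$)
$\frac{D{\left(-208 \right)} + 42430}{23187 + \left(\left(-12607 + z\right) - 211\right)} = \frac{\left(-32 + \left(-208\right)^{2} - -38272\right) + 42430}{23187 - 12866} = \frac{\left(-32 + 43264 + 38272\right) + 42430}{23187 - 12866} = \frac{81504 + 42430}{23187 - 12866} = \frac{123934}{10321}$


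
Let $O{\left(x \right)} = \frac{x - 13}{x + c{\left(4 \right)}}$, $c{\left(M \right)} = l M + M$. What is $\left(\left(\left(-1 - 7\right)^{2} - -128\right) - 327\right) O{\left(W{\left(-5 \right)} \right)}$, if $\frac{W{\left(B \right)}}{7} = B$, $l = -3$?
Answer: $- \frac{6480}{43} \approx -150.7$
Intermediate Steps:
$W{\left(B \right)} = 7 B$
$c{\left(M \right)} = - 2 M$ ($c{\left(M \right)} = - 3 M + M = - 2 M$)
$O{\left(x \right)} = \frac{-13 + x}{-8 + x}$ ($O{\left(x \right)} = \frac{x - 13}{x - 8} = \frac{-13 + x}{x - 8} = \frac{-13 + x}{-8 + x}$)
$\left(\left(\left(-1 - 7\right)^{2} - -128\right) - 327\right) O{\left(W{\left(-5 \right)} \right)} = \left(\left(\left(-1 - 7\right)^{2} - -128\right) - 327\right) \frac{-13 + 7 \left(-5\right)}{-8 + 7 \left(-5\right)} = \left(\left(\left(-8\right)^{2} + 128\right) - 327\right) \frac{-13 - 35}{-8 - 35} = \left(\left(64 + 128\right) - 327\right) \frac{1}{-43} \left(-48\right) = \left(192 - 327\right) \left(\left(- \frac{1}{43}\right) \left(-48\right)\right) = \left(-135\right) \frac{48}{43} = - \frac{6480}{43}$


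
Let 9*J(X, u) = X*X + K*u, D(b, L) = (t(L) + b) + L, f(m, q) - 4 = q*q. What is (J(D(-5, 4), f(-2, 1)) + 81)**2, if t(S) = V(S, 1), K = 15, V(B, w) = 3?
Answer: 652864/81 ≈ 8060.0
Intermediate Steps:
t(S) = 3
f(m, q) = 4 + q**2 (f(m, q) = 4 + q*q = 4 + q**2)
D(b, L) = 3 + L + b (D(b, L) = (3 + b) + L = 3 + L + b)
J(X, u) = X**2/9 + 5*u/3 (J(X, u) = (X*X + 15*u)/9 = (X**2 + 15*u)/9 = X**2/9 + 5*u/3)
(J(D(-5, 4), f(-2, 1)) + 81)**2 = (((3 + 4 - 5)**2/9 + 5*(4 + 1**2)/3) + 81)**2 = (((1/9)*2**2 + 5*(4 + 1)/3) + 81)**2 = (((1/9)*4 + (5/3)*5) + 81)**2 = ((4/9 + 25/3) + 81)**2 = (79/9 + 81)**2 = (808/9)**2 = 652864/81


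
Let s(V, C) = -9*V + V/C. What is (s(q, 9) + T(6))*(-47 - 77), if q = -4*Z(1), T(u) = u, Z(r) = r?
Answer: -46376/9 ≈ -5152.9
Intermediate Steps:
q = -4 (q = -4*1 = -4)
(s(q, 9) + T(6))*(-47 - 77) = ((-9*(-4) - 4/9) + 6)*(-47 - 77) = ((36 - 4*1/9) + 6)*(-124) = ((36 - 4/9) + 6)*(-124) = (320/9 + 6)*(-124) = (374/9)*(-124) = -46376/9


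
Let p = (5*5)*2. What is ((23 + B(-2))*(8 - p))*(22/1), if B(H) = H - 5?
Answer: -14784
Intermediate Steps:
p = 50 (p = 25*2 = 50)
B(H) = -5 + H
((23 + B(-2))*(8 - p))*(22/1) = ((23 + (-5 - 2))*(8 - 1*50))*(22/1) = ((23 - 7)*(8 - 50))*(22*1) = (16*(-42))*22 = -672*22 = -14784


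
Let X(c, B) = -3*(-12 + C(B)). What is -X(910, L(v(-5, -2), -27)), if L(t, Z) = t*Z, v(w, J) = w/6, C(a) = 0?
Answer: -36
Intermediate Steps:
v(w, J) = w/6 (v(w, J) = w*(⅙) = w/6)
L(t, Z) = Z*t
X(c, B) = 36 (X(c, B) = -3*(-12 + 0) = -3*(-12) = 36)
-X(910, L(v(-5, -2), -27)) = -1*36 = -36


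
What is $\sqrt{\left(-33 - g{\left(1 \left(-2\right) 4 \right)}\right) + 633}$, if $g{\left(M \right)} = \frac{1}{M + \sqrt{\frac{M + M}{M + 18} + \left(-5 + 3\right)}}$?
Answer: $\sqrt{5} \sqrt{\frac{4801 - 360 i \sqrt{10}}{40 - 3 i \sqrt{10}}} \approx 24.497 + 0.00057287 i$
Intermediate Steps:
$g{\left(M \right)} = \frac{1}{M + \sqrt{-2 + \frac{2 M}{18 + M}}}$ ($g{\left(M \right)} = \frac{1}{M + \sqrt{\frac{2 M}{18 + M} - 2}} = \frac{1}{M + \sqrt{-2 + \frac{2 M}{18 + M}}}$)
$\sqrt{\left(-33 - g{\left(1 \left(-2\right) 4 \right)}\right) + 633} = \sqrt{\left(-33 - \frac{1}{1 \left(-2\right) 4 + 6 \sqrt{- \frac{1}{18 + 1 \left(-2\right) 4}}}\right) + 633} = \sqrt{\left(-33 - \frac{1}{\left(-2\right) 4 + 6 \sqrt{- \frac{1}{18 - 8}}}\right) + 633} = \sqrt{\left(-33 - \frac{1}{-8 + 6 \sqrt{- \frac{1}{18 - 8}}}\right) + 633} = \sqrt{\left(-33 - \frac{1}{-8 + 6 \sqrt{- \frac{1}{10}}}\right) + 633} = \sqrt{\left(-33 - \frac{1}{-8 + 6 \frac{i \sqrt{10}}{10}}\right) + 633} = \sqrt{\left(-33 - \frac{1}{-8 + \frac{3 i \sqrt{10}}{5}}\right) + 633} = \sqrt{600 - \frac{1}{-8 + \frac{3 i \sqrt{10}}{5}}}$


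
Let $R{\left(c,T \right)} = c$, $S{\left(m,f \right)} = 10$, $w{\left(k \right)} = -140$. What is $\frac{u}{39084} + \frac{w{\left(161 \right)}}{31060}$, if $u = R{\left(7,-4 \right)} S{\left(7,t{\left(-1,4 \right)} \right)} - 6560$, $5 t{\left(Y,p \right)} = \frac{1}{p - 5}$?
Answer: $- \frac{5176279}{30348726} \approx -0.17056$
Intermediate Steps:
$t{\left(Y,p \right)} = \frac{1}{5 \left(-5 + p\right)}$ ($t{\left(Y,p \right)} = \frac{1}{5 \left(p - 5\right)} = \frac{1}{5 \left(-5 + p\right)}$)
$u = -6490$ ($u = 7 \cdot 10 - 6560 = 70 - 6560 = -6490$)
$\frac{u}{39084} + \frac{w{\left(161 \right)}}{31060} = - \frac{6490}{39084} - \frac{140}{31060} = \left(-6490\right) \frac{1}{39084} - \frac{7}{1553} = - \frac{3245}{19542} - \frac{7}{1553} = - \frac{5176279}{30348726}$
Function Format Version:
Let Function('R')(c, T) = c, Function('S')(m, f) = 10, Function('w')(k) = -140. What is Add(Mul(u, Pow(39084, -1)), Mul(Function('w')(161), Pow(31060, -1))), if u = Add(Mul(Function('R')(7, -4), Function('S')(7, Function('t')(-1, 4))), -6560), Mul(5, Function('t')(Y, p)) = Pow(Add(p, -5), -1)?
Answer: Rational(-5176279, 30348726) ≈ -0.17056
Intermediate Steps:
Function('t')(Y, p) = Mul(Rational(1, 5), Pow(Add(-5, p), -1)) (Function('t')(Y, p) = Mul(Rational(1, 5), Pow(Add(p, -5), -1)) = Mul(Rational(1, 5), Pow(Add(-5, p), -1)))
u = -6490 (u = Add(Mul(7, 10), -6560) = Add(70, -6560) = -6490)
Add(Mul(u, Pow(39084, -1)), Mul(Function('w')(161), Pow(31060, -1))) = Add(Mul(-6490, Pow(39084, -1)), Mul(-140, Pow(31060, -1))) = Add(Mul(-6490, Rational(1, 39084)), Mul(-140, Rational(1, 31060))) = Add(Rational(-3245, 19542), Rational(-7, 1553)) = Rational(-5176279, 30348726)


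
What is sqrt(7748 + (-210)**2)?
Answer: 2*sqrt(12962) ≈ 227.70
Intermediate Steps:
sqrt(7748 + (-210)**2) = sqrt(7748 + 44100) = sqrt(51848) = 2*sqrt(12962)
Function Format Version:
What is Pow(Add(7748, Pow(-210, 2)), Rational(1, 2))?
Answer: Mul(2, Pow(12962, Rational(1, 2))) ≈ 227.70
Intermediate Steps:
Pow(Add(7748, Pow(-210, 2)), Rational(1, 2)) = Pow(Add(7748, 44100), Rational(1, 2)) = Pow(51848, Rational(1, 2)) = Mul(2, Pow(12962, Rational(1, 2)))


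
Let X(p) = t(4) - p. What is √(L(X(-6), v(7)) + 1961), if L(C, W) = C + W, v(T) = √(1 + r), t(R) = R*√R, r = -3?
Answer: √(1975 + I*√2) ≈ 44.441 + 0.0159*I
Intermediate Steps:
t(R) = R^(3/2)
v(T) = I*√2 (v(T) = √(1 - 3) = √(-2) = I*√2)
X(p) = 8 - p (X(p) = 4^(3/2) - p = 8 - p)
√(L(X(-6), v(7)) + 1961) = √(((8 - 1*(-6)) + I*√2) + 1961) = √(((8 + 6) + I*√2) + 1961) = √((14 + I*√2) + 1961) = √(1975 + I*√2)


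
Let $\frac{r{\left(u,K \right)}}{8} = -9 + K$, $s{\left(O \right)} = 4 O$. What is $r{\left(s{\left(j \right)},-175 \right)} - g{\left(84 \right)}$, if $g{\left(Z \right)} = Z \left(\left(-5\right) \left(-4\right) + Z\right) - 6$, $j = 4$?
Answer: $-10202$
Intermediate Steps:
$r{\left(u,K \right)} = -72 + 8 K$ ($r{\left(u,K \right)} = 8 \left(-9 + K\right) = -72 + 8 K$)
$g{\left(Z \right)} = -6 + Z \left(20 + Z\right)$ ($g{\left(Z \right)} = Z \left(20 + Z\right) - 6 = -6 + Z \left(20 + Z\right)$)
$r{\left(s{\left(j \right)},-175 \right)} - g{\left(84 \right)} = \left(-72 + 8 \left(-175\right)\right) - \left(-6 + 84^{2} + 20 \cdot 84\right) = \left(-72 - 1400\right) - \left(-6 + 7056 + 1680\right) = -1472 - 8730 = -10202$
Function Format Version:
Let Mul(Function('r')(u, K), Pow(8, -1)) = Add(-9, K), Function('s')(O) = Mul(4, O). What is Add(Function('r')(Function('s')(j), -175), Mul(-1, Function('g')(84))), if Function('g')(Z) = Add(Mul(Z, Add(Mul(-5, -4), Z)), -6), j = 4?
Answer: -10202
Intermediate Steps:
Function('r')(u, K) = Add(-72, Mul(8, K)) (Function('r')(u, K) = Mul(8, Add(-9, K)) = Add(-72, Mul(8, K)))
Function('g')(Z) = Add(-6, Mul(Z, Add(20, Z))) (Function('g')(Z) = Add(Mul(Z, Add(20, Z)), -6) = Add(-6, Mul(Z, Add(20, Z))))
Add(Function('r')(Function('s')(j), -175), Mul(-1, Function('g')(84))) = Add(Add(-72, Mul(8, -175)), Mul(-1, Add(-6, Pow(84, 2), Mul(20, 84)))) = Add(Add(-72, -1400), Mul(-1, Add(-6, 7056, 1680))) = Add(-1472, Mul(-1, 8730)) = Add(-1472, -8730) = -10202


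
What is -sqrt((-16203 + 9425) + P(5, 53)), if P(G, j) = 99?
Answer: -I*sqrt(6679) ≈ -81.725*I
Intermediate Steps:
-sqrt((-16203 + 9425) + P(5, 53)) = -sqrt((-16203 + 9425) + 99) = -sqrt(-6778 + 99) = -sqrt(-6679) = -I*sqrt(6679)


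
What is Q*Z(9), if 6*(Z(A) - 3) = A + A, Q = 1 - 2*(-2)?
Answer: 30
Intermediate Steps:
Q = 5 (Q = 1 + 4 = 5)
Z(A) = 3 + A/3 (Z(A) = 3 + (A + A)/6 = 3 + (2*A)/6 = 3 + A/3)
Q*Z(9) = 5*(3 + (⅓)*9) = 5*(3 + 3) = 5*6 = 30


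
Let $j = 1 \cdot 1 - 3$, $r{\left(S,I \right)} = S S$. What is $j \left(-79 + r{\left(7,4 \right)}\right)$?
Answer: $60$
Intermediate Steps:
$r{\left(S,I \right)} = S^{2}$
$j = -2$ ($j = 1 - 3 = -2$)
$j \left(-79 + r{\left(7,4 \right)}\right) = - 2 \left(-79 + 7^{2}\right) = - 2 \left(-79 + 49\right) = \left(-2\right) \left(-30\right) = 60$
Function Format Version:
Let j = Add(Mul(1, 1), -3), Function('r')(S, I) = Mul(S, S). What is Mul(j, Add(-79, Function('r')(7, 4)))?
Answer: 60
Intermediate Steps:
Function('r')(S, I) = Pow(S, 2)
j = -2 (j = Add(1, -3) = -2)
Mul(j, Add(-79, Function('r')(7, 4))) = Mul(-2, Add(-79, Pow(7, 2))) = Mul(-2, Add(-79, 49)) = Mul(-2, -30) = 60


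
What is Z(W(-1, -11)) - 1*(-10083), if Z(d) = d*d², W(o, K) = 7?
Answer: 10426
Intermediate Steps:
Z(d) = d³
Z(W(-1, -11)) - 1*(-10083) = 7³ - 1*(-10083) = 343 + 10083 = 10426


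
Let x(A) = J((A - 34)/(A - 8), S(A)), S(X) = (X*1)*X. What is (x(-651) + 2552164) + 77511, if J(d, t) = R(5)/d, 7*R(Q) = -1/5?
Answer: 63046457466/23975 ≈ 2.6297e+6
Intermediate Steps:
R(Q) = -1/35 (R(Q) = (-1/5)/7 = (-1*⅕)/7 = (⅐)*(-⅕) = -1/35)
S(X) = X² (S(X) = X*X = X²)
J(d, t) = -1/(35*d)
x(A) = -(-8 + A)/(35*(-34 + A)) (x(A) = -(A - 8)/(A - 34)/35 = -(-8 + A)/(-34 + A)/35 = -(-8 + A)/(35*(-34 + A)))
(x(-651) + 2552164) + 77511 = ((8 - 1*(-651))/(35*(-34 - 651)) + 2552164) + 77511 = ((1/35)*(8 + 651)/(-685) + 2552164) + 77511 = ((1/35)*(-1/685)*659 + 2552164) + 77511 = (-659/23975 + 2552164) + 77511 = 61188131241/23975 + 77511 = 63046457466/23975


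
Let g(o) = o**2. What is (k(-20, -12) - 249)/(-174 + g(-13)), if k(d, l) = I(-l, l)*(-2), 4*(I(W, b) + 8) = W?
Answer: 239/5 ≈ 47.800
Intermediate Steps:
I(W, b) = -8 + W/4
k(d, l) = 16 + l/2 (k(d, l) = (-8 + (-l)/4)*(-2) = (-8 - l/4)*(-2) = 16 + l/2)
(k(-20, -12) - 249)/(-174 + g(-13)) = ((16 + (1/2)*(-12)) - 249)/(-174 + (-13)**2) = ((16 - 6) - 249)/(-174 + 169) = (10 - 249)/(-5) = -239*(-1/5) = 239/5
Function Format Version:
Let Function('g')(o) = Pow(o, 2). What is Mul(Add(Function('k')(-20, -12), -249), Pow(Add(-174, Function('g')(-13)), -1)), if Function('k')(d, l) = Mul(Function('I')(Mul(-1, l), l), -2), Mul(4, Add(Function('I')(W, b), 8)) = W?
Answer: Rational(239, 5) ≈ 47.800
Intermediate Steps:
Function('I')(W, b) = Add(-8, Mul(Rational(1, 4), W))
Function('k')(d, l) = Add(16, Mul(Rational(1, 2), l)) (Function('k')(d, l) = Mul(Add(-8, Mul(Rational(1, 4), Mul(-1, l))), -2) = Mul(Add(-8, Mul(Rational(-1, 4), l)), -2) = Add(16, Mul(Rational(1, 2), l)))
Mul(Add(Function('k')(-20, -12), -249), Pow(Add(-174, Function('g')(-13)), -1)) = Mul(Add(Add(16, Mul(Rational(1, 2), -12)), -249), Pow(Add(-174, Pow(-13, 2)), -1)) = Mul(Add(Add(16, -6), -249), Pow(Add(-174, 169), -1)) = Mul(Add(10, -249), Pow(-5, -1)) = Mul(-239, Rational(-1, 5)) = Rational(239, 5)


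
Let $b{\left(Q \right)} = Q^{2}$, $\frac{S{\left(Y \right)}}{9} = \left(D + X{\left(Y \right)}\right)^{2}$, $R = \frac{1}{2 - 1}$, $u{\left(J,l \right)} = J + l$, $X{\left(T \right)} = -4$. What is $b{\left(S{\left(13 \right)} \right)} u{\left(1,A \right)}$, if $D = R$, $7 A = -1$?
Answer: $\frac{39366}{7} \approx 5623.7$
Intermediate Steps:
$A = - \frac{1}{7}$ ($A = \frac{1}{7} \left(-1\right) = - \frac{1}{7} \approx -0.14286$)
$R = 1$ ($R = 1^{-1} = 1$)
$D = 1$
$S{\left(Y \right)} = 81$ ($S{\left(Y \right)} = 9 \left(1 - 4\right)^{2} = 9 \left(-3\right)^{2} = 9 \cdot 9 = 81$)
$b{\left(S{\left(13 \right)} \right)} u{\left(1,A \right)} = 81^{2} \left(1 - \frac{1}{7}\right) = 6561 \cdot \frac{6}{7} = \frac{39366}{7}$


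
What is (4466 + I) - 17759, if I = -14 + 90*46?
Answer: -9167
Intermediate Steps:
I = 4126 (I = -14 + 4140 = 4126)
(4466 + I) - 17759 = (4466 + 4126) - 17759 = 8592 - 17759 = -9167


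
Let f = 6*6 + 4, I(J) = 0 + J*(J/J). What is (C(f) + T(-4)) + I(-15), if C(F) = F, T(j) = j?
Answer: 21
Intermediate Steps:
I(J) = J (I(J) = 0 + J*1 = 0 + J = J)
f = 40 (f = 36 + 4 = 40)
(C(f) + T(-4)) + I(-15) = (40 - 4) - 15 = 36 - 15 = 21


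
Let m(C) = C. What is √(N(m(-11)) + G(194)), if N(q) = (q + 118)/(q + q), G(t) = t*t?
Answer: 23*√34430/22 ≈ 193.99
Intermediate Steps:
G(t) = t²
N(q) = (118 + q)/(2*q) (N(q) = (118 + q)/((2*q)) = (118 + q)*(1/(2*q)) = (118 + q)/(2*q))
√(N(m(-11)) + G(194)) = √((½)*(118 - 11)/(-11) + 194²) = √((½)*(-1/11)*107 + 37636) = √(-107/22 + 37636) = √(827885/22) = 23*√34430/22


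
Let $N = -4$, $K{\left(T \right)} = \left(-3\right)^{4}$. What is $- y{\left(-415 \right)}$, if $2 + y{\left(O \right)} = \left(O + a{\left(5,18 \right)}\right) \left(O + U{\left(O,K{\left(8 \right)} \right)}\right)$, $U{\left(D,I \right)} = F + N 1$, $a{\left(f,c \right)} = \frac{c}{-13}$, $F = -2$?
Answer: $- \frac{2278847}{13} \approx -1.753 \cdot 10^{5}$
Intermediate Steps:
$K{\left(T \right)} = 81$
$a{\left(f,c \right)} = - \frac{c}{13}$ ($a{\left(f,c \right)} = c \left(- \frac{1}{13}\right) = - \frac{c}{13}$)
$U{\left(D,I \right)} = -6$ ($U{\left(D,I \right)} = -2 - 4 = -6$)
$y{\left(O \right)} = -2 + \left(-6 + O\right) \left(- \frac{18}{13} + O\right)$ ($y{\left(O \right)} = -2 + \left(O - \frac{18}{13}\right) \left(O - 6\right) = -2 + \left(O - \frac{18}{13}\right) \left(-6 + O\right) = -2 + \left(- \frac{18}{13} + O\right) \left(-6 + O\right) = -2 + \left(-6 + O\right) \left(- \frac{18}{13} + O\right)$)
$- y{\left(-415 \right)} = - (\frac{82}{13} + \left(-415\right)^{2} - - \frac{39840}{13}) = - (\frac{82}{13} + 172225 + \frac{39840}{13}) = \left(-1\right) \frac{2278847}{13} = - \frac{2278847}{13}$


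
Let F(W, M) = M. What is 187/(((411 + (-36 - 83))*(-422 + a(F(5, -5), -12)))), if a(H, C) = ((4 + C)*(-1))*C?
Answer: -187/151256 ≈ -0.0012363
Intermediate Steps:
a(H, C) = C*(-4 - C) (a(H, C) = (-4 - C)*C = C*(-4 - C))
187/(((411 + (-36 - 83))*(-422 + a(F(5, -5), -12)))) = 187/(((411 + (-36 - 83))*(-422 - 1*(-12)*(4 - 12)))) = 187/(((411 - 119)*(-422 - 1*(-12)*(-8)))) = 187/((292*(-422 - 96))) = 187/((292*(-518))) = 187/(-151256) = 187*(-1/151256) = -187/151256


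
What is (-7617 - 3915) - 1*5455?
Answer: -16987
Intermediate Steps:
(-7617 - 3915) - 1*5455 = -11532 - 5455 = -16987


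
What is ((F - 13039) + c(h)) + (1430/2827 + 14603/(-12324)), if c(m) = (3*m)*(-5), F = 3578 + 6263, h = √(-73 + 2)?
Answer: -10131073915/3167268 - 15*I*√71 ≈ -3198.7 - 126.39*I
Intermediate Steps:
h = I*√71 (h = √(-71) = I*√71 ≈ 8.4261*I)
F = 9841
c(m) = -15*m
((F - 13039) + c(h)) + (1430/2827 + 14603/(-12324)) = ((9841 - 13039) - 15*I*√71) + (1430/2827 + 14603/(-12324)) = (-3198 - 15*I*√71) + (1430*(1/2827) + 14603*(-1/12324)) = (-3198 - 15*I*√71) + (130/257 - 14603/12324) = (-3198 - 15*I*√71) - 2150851/3167268 = -10131073915/3167268 - 15*I*√71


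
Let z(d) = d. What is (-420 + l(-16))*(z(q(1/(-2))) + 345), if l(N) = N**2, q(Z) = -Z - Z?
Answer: -56744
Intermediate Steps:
q(Z) = -2*Z
(-420 + l(-16))*(z(q(1/(-2))) + 345) = (-420 + (-16)**2)*(-2/(-2) + 345) = (-420 + 256)*(-2*(-1)/2 + 345) = -164*(-2*(-1/2) + 345) = -164*(1 + 345) = -164*346 = -56744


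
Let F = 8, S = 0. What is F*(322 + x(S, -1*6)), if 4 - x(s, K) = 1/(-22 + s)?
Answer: 28692/11 ≈ 2608.4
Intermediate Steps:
x(s, K) = 4 - 1/(-22 + s)
F*(322 + x(S, -1*6)) = 8*(322 + (-89 + 4*0)/(-22 + 0)) = 8*(322 + (-89 + 0)/(-22)) = 8*(322 - 1/22*(-89)) = 8*(322 + 89/22) = 8*(7173/22) = 28692/11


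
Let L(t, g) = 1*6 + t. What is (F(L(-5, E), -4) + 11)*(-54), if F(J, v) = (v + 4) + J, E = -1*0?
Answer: -648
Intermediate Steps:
E = 0
L(t, g) = 6 + t
F(J, v) = 4 + J + v (F(J, v) = (4 + v) + J = 4 + J + v)
(F(L(-5, E), -4) + 11)*(-54) = ((4 + (6 - 5) - 4) + 11)*(-54) = ((4 + 1 - 4) + 11)*(-54) = (1 + 11)*(-54) = 12*(-54) = -648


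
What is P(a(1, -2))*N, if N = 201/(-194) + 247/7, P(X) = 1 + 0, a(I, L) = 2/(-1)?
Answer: 46511/1358 ≈ 34.250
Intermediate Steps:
a(I, L) = -2 (a(I, L) = 2*(-1) = -2)
P(X) = 1
N = 46511/1358 (N = 201*(-1/194) + 247*(⅐) = -201/194 + 247/7 = 46511/1358 ≈ 34.250)
P(a(1, -2))*N = 1*(46511/1358) = 46511/1358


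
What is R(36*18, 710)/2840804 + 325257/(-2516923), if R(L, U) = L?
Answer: -230590105131/1787521231523 ≈ -0.12900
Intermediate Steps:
R(36*18, 710)/2840804 + 325257/(-2516923) = (36*18)/2840804 + 325257/(-2516923) = 648*(1/2840804) + 325257*(-1/2516923) = 162/710201 - 325257/2516923 = -230590105131/1787521231523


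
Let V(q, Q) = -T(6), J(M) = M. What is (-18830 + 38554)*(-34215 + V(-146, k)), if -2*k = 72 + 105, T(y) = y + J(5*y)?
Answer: -675566724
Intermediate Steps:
T(y) = 6*y (T(y) = y + 5*y = 6*y)
k = -177/2 (k = -(72 + 105)/2 = -½*177 = -177/2 ≈ -88.500)
V(q, Q) = -36 (V(q, Q) = -6*6 = -1*36 = -36)
(-18830 + 38554)*(-34215 + V(-146, k)) = (-18830 + 38554)*(-34215 - 36) = 19724*(-34251) = -675566724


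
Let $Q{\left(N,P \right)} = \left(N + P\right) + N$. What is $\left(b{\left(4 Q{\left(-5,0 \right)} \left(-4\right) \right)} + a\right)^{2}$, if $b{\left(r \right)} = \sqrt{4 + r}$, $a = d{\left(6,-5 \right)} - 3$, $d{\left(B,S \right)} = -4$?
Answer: $213 - 28 \sqrt{41} \approx 33.713$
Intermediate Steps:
$Q{\left(N,P \right)} = P + 2 N$
$a = -7$ ($a = -4 - 3 = -7$)
$\left(b{\left(4 Q{\left(-5,0 \right)} \left(-4\right) \right)} + a\right)^{2} = \left(\sqrt{4 + 4 \left(0 + 2 \left(-5\right)\right) \left(-4\right)} - 7\right)^{2} = \left(\sqrt{4 + 4 \left(0 - 10\right) \left(-4\right)} - 7\right)^{2} = \left(\sqrt{4 + 4 \left(-10\right) \left(-4\right)} - 7\right)^{2} = \left(\sqrt{4 - -160} - 7\right)^{2} = \left(\sqrt{4 + 160} - 7\right)^{2} = \left(\sqrt{164} - 7\right)^{2} = \left(2 \sqrt{41} - 7\right)^{2} = \left(-7 + 2 \sqrt{41}\right)^{2}$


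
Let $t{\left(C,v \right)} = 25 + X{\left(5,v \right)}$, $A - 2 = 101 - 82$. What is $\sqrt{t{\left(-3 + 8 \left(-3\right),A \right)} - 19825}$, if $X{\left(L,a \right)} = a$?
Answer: $i \sqrt{19779} \approx 140.64 i$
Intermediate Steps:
$A = 21$ ($A = 2 + \left(101 - 82\right) = 2 + 19 = 21$)
$t{\left(C,v \right)} = 25 + v$
$\sqrt{t{\left(-3 + 8 \left(-3\right),A \right)} - 19825} = \sqrt{\left(25 + 21\right) - 19825} = \sqrt{46 - 19825} = \sqrt{-19779} = i \sqrt{19779}$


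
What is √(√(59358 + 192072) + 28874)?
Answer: √(28874 + 17*√870) ≈ 171.39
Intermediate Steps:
√(√(59358 + 192072) + 28874) = √(√251430 + 28874) = √(17*√870 + 28874) = √(28874 + 17*√870)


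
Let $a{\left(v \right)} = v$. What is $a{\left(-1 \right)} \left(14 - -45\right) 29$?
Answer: $-1711$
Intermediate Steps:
$a{\left(-1 \right)} \left(14 - -45\right) 29 = - (14 - -45) 29 = - (14 + 45) 29 = \left(-1\right) 59 \cdot 29 = \left(-59\right) 29 = -1711$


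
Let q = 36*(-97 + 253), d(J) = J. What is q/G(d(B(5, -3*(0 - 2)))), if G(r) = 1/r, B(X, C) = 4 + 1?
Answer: 28080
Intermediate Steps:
B(X, C) = 5
q = 5616 (q = 36*156 = 5616)
q/G(d(B(5, -3*(0 - 2)))) = 5616/(1/5) = 5616/(⅕) = 5616*5 = 28080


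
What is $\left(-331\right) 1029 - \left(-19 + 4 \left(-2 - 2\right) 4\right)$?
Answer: $-340516$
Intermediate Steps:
$\left(-331\right) 1029 - \left(-19 + 4 \left(-2 - 2\right) 4\right) = -340599 - \left(-19 + 4 \left(\left(-4\right) 4\right)\right) = -340599 + \left(19 - -64\right) = -340599 + \left(19 + 64\right) = -340599 + 83 = -340516$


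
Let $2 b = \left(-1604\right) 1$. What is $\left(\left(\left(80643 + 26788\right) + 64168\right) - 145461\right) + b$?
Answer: $25336$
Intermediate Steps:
$b = -802$ ($b = \frac{\left(-1604\right) 1}{2} = \frac{1}{2} \left(-1604\right) = -802$)
$\left(\left(\left(80643 + 26788\right) + 64168\right) - 145461\right) + b = \left(\left(\left(80643 + 26788\right) + 64168\right) - 145461\right) - 802 = \left(\left(107431 + 64168\right) - 145461\right) - 802 = \left(171599 - 145461\right) - 802 = 26138 - 802 = 25336$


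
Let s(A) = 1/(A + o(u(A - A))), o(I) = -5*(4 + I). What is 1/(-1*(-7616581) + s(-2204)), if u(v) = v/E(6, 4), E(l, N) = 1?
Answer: 2224/16939276143 ≈ 1.3129e-7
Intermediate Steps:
u(v) = v (u(v) = v/1 = v*1 = v)
o(I) = -20 - 5*I
s(A) = 1/(-20 + A) (s(A) = 1/(A + (-20 - 5*(A - A))) = 1/(A + (-20 - 5*0)) = 1/(A + (-20 + 0)) = 1/(A - 20) = 1/(-20 + A))
1/(-1*(-7616581) + s(-2204)) = 1/(-1*(-7616581) + 1/(-20 - 2204)) = 1/(7616581 + 1/(-2224)) = 1/(7616581 - 1/2224) = 1/(16939276143/2224) = 2224/16939276143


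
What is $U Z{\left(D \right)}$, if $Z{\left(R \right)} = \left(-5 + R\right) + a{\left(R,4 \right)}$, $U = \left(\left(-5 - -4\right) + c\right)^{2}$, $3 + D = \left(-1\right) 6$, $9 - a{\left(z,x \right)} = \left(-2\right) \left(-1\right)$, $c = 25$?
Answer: $-4032$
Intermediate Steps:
$a{\left(z,x \right)} = 7$ ($a{\left(z,x \right)} = 9 - \left(-2\right) \left(-1\right) = 9 - 2 = 7$)
$D = -9$ ($D = -3 - 6 = -9$)
$U = 576$ ($U = \left(\left(-5 - -4\right) + 25\right)^{2} = \left(\left(-5 + 4\right) + 25\right)^{2} = \left(-1 + 25\right)^{2} = 24^{2} = 576$)
$Z{\left(R \right)} = 2 + R$ ($Z{\left(R \right)} = \left(-5 + R\right) + 7 = 2 + R$)
$U Z{\left(D \right)} = 576 \left(2 - 9\right) = 576 \left(-7\right) = -4032$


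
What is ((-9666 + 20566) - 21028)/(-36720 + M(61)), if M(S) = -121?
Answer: 10128/36841 ≈ 0.27491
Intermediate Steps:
((-9666 + 20566) - 21028)/(-36720 + M(61)) = ((-9666 + 20566) - 21028)/(-36720 - 121) = (10900 - 21028)/(-36841) = -10128*(-1/36841) = 10128/36841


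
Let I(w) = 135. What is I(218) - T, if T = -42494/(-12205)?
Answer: 1605181/12205 ≈ 131.52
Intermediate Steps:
T = 42494/12205 (T = -42494*(-1/12205) = 42494/12205 ≈ 3.4817)
I(218) - T = 135 - 1*42494/12205 = 135 - 42494/12205 = 1605181/12205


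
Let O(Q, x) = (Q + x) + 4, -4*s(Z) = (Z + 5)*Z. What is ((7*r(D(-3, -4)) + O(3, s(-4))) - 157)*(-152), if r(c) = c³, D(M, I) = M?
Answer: 51376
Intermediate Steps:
s(Z) = -Z*(5 + Z)/4 (s(Z) = -(Z + 5)*Z/4 = -(5 + Z)*Z/4 = -Z*(5 + Z)/4)
O(Q, x) = 4 + Q + x
((7*r(D(-3, -4)) + O(3, s(-4))) - 157)*(-152) = ((7*(-3)³ + (4 + 3 - ¼*(-4)*(5 - 4))) - 157)*(-152) = ((7*(-27) + (4 + 3 - ¼*(-4)*1)) - 157)*(-152) = ((-189 + (4 + 3 + 1)) - 157)*(-152) = ((-189 + 8) - 157)*(-152) = (-181 - 157)*(-152) = -338*(-152) = 51376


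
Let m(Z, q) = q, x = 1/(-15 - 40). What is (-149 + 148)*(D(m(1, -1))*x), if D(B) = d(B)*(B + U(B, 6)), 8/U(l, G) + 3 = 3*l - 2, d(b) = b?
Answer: 2/55 ≈ 0.036364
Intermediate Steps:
U(l, G) = 8/(-5 + 3*l) (U(l, G) = 8/(-3 + (3*l - 2)) = 8/(-3 + (-2 + 3*l)) = 8/(-5 + 3*l))
x = -1/55 (x = 1/(-55) = -1/55 ≈ -0.018182)
D(B) = B*(B + 8/(-5 + 3*B))
(-149 + 148)*(D(m(1, -1))*x) = (-149 + 148)*(-(8 - (-5 + 3*(-1)))/(-5 + 3*(-1))*(-1/55)) = -(-(8 - (-5 - 3))/(-5 - 3))*(-1)/55 = -(-1*(8 - 1*(-8))/(-8))*(-1)/55 = -(-1*(-⅛)*(8 + 8))*(-1)/55 = -(-1*(-⅛)*16)*(-1)/55 = -2*(-1)/55 = -1*(-2/55) = 2/55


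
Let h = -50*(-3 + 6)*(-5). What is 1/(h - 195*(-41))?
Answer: 1/8745 ≈ 0.00011435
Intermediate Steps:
h = 750 (h = -150*(-5) = -50*(-15) = 750)
1/(h - 195*(-41)) = 1/(750 - 195*(-41)) = 1/(750 + 7995) = 1/8745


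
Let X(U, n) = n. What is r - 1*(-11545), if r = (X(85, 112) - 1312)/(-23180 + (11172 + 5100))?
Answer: 19938515/1727 ≈ 11545.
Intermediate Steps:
r = 300/1727 (r = (112 - 1312)/(-23180 + (11172 + 5100)) = -1200/(-23180 + 16272) = -1200/(-6908) = -1200*(-1/6908) = 300/1727 ≈ 0.17371)
r - 1*(-11545) = 300/1727 - 1*(-11545) = 300/1727 + 11545 = 19938515/1727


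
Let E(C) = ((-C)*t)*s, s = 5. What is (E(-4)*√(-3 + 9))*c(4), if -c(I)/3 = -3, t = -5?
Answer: -900*√6 ≈ -2204.5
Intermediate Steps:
c(I) = 9 (c(I) = -3*(-3) = 9)
E(C) = 25*C (E(C) = (-C*(-5))*5 = (5*C)*5 = 25*C)
(E(-4)*√(-3 + 9))*c(4) = ((25*(-4))*√(-3 + 9))*9 = -100*√6*9 = -900*√6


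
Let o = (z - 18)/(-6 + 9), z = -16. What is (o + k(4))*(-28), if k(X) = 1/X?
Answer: 931/3 ≈ 310.33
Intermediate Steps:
o = -34/3 (o = (-16 - 18)/(-6 + 9) = -34/3 ≈ -11.333)
(o + k(4))*(-28) = (-34/3 + 1/4)*(-28) = (-34/3 + ¼)*(-28) = -133/12*(-28) = 931/3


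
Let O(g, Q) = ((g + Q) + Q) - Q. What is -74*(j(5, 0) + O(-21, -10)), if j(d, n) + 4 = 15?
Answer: 1480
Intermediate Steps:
j(d, n) = 11 (j(d, n) = -4 + 15 = 11)
O(g, Q) = Q + g (O(g, Q) = ((Q + g) + Q) - Q = (g + 2*Q) - Q = Q + g)
-74*(j(5, 0) + O(-21, -10)) = -74*(11 + (-10 - 21)) = -74*(11 - 31) = -74*(-20) = 1480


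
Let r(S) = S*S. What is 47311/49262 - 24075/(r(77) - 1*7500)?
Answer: 1260308231/77390602 ≈ 16.285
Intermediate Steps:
r(S) = S²
47311/49262 - 24075/(r(77) - 1*7500) = 47311/49262 - 24075/(77² - 1*7500) = 47311*(1/49262) - 24075/(5929 - 7500) = 47311/49262 - 24075/(-1571) = 47311/49262 - 24075*(-1/1571) = 47311/49262 + 24075/1571 = 1260308231/77390602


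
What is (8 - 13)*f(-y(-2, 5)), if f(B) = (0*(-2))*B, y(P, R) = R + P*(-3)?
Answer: 0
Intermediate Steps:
y(P, R) = R - 3*P
f(B) = 0 (f(B) = 0*B = 0)
(8 - 13)*f(-y(-2, 5)) = (8 - 13)*0 = -5*0 = 0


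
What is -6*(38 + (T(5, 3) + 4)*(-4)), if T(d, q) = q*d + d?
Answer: 348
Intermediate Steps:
T(d, q) = d + d*q (T(d, q) = d*q + d = d + d*q)
-6*(38 + (T(5, 3) + 4)*(-4)) = -6*(38 + (5*(1 + 3) + 4)*(-4)) = -6*(38 + (5*4 + 4)*(-4)) = -6*(38 + (20 + 4)*(-4)) = -6*(38 + 24*(-4)) = -6*(38 - 96) = -6*(-58) = 348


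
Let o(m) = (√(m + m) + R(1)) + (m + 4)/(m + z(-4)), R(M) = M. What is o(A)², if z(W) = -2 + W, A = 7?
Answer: (12 + √14)² ≈ 247.80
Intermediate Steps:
o(m) = 1 + √2*√m + (4 + m)/(-6 + m) (o(m) = (√(m + m) + 1) + (m + 4)/(m + (-2 - 4)) = (√(2*m) + 1) + (4 + m)/(m - 6) = (√2*√m + 1) + (4 + m)/(-6 + m) = (1 + √2*√m) + (4 + m)/(-6 + m) = 1 + √2*√m + (4 + m)/(-6 + m))
o(A)² = ((-2 + 2*7 + √2*7^(3/2) - 6*√2*√7)/(-6 + 7))² = ((-2 + 14 + √2*(7*√7) - 6*√14)/1)² = (1*(-2 + 14 + 7*√14 - 6*√14))² = (1*(12 + √14))² = (12 + √14)²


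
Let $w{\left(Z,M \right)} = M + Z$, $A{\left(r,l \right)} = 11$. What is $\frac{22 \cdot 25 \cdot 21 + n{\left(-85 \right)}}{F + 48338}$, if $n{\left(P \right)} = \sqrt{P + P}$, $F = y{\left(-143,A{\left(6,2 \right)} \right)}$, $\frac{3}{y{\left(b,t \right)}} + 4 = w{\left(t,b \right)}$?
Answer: $\frac{314160}{1314793} + \frac{136 i \sqrt{170}}{6573965} \approx 0.23894 + 0.00026973 i$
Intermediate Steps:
$y{\left(b,t \right)} = \frac{3}{-4 + b + t}$ ($y{\left(b,t \right)} = \frac{3}{-4 + \left(b + t\right)} = \frac{3}{-4 + b + t}$)
$F = - \frac{3}{136}$ ($F = \frac{3}{-4 - 143 + 11} = \frac{3}{-136} = 3 \left(- \frac{1}{136}\right) = - \frac{3}{136} \approx -0.022059$)
$n{\left(P \right)} = \sqrt{2} \sqrt{P}$ ($n{\left(P \right)} = \sqrt{2 P} = \sqrt{2} \sqrt{P}$)
$\frac{22 \cdot 25 \cdot 21 + n{\left(-85 \right)}}{F + 48338} = \frac{22 \cdot 25 \cdot 21 + \sqrt{2} \sqrt{-85}}{- \frac{3}{136} + 48338} = \frac{550 \cdot 21 + \sqrt{2} i \sqrt{85}}{\frac{6573965}{136}} = \left(11550 + i \sqrt{170}\right) \frac{136}{6573965} = \frac{314160}{1314793} + \frac{136 i \sqrt{170}}{6573965}$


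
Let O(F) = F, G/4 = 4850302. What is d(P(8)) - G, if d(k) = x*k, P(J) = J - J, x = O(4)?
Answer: -19401208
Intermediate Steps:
G = 19401208 (G = 4*4850302 = 19401208)
x = 4
P(J) = 0
d(k) = 4*k
d(P(8)) - G = 4*0 - 1*19401208 = 0 - 19401208 = -19401208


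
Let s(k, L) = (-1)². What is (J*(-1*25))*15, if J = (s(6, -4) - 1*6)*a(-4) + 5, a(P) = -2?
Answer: -5625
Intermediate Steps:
s(k, L) = 1
J = 15 (J = (1 - 1*6)*(-2) + 5 = (1 - 6)*(-2) + 5 = -5*(-2) + 5 = 10 + 5 = 15)
(J*(-1*25))*15 = (15*(-1*25))*15 = (15*(-25))*15 = -375*15 = -5625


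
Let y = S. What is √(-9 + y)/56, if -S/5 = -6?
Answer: √21/56 ≈ 0.081832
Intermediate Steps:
S = 30 (S = -5*(-6) = 30)
y = 30
√(-9 + y)/56 = √(-9 + 30)/56 = √21*(1/56) = √21/56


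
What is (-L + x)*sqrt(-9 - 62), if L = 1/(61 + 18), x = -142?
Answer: -11219*I*sqrt(71)/79 ≈ -1196.6*I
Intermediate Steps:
L = 1/79 ≈ 0.012658
(-L + x)*sqrt(-9 - 62) = (-1*1/79 - 142)*sqrt(-9 - 62) = (-1/79 - 142)*sqrt(-71) = -11219*I*sqrt(71)/79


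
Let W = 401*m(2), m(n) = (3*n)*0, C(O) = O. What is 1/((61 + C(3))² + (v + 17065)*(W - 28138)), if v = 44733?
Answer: -1/1738868028 ≈ -5.7509e-10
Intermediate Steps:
m(n) = 0
W = 0 (W = 401*0 = 0)
1/((61 + C(3))² + (v + 17065)*(W - 28138)) = 1/((61 + 3)² + (44733 + 17065)*(0 - 28138)) = 1/(64² + 61798*(-28138)) = 1/(4096 - 1738872124) = 1/(-1738868028) = -1/1738868028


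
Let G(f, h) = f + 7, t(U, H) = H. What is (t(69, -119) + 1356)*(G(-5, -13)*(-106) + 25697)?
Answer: 31524945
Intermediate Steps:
G(f, h) = 7 + f
(t(69, -119) + 1356)*(G(-5, -13)*(-106) + 25697) = (-119 + 1356)*((7 - 5)*(-106) + 25697) = 1237*(2*(-106) + 25697) = 1237*(-212 + 25697) = 1237*25485 = 31524945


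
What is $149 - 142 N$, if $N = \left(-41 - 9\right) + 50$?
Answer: $149$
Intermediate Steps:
$N = 0$ ($N = -50 + 50 = 0$)
$149 - 142 N = 149 - 0 = 149 + 0 = 149$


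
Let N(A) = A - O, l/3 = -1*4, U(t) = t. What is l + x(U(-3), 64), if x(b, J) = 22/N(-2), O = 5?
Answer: -106/7 ≈ -15.143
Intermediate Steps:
l = -12 (l = 3*(-1*4) = 3*(-4) = -12)
N(A) = -5 + A (N(A) = A - 1*5 = A - 5 = -5 + A)
x(b, J) = -22/7 (x(b, J) = 22/(-5 - 2) = 22/(-7) = 22*(-⅐) = -22/7)
l + x(U(-3), 64) = -12 - 22/7 = -106/7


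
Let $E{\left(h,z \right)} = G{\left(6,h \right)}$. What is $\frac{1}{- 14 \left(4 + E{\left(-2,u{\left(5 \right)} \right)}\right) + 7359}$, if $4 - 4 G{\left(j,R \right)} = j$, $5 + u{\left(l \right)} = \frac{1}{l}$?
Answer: $\frac{1}{7310} \approx 0.0001368$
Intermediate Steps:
$u{\left(l \right)} = -5 + \frac{1}{l}$
$G{\left(j,R \right)} = 1 - \frac{j}{4}$
$E{\left(h,z \right)} = - \frac{1}{2}$ ($E{\left(h,z \right)} = 1 - \frac{3}{2} = - \frac{1}{2}$)
$\frac{1}{- 14 \left(4 + E{\left(-2,u{\left(5 \right)} \right)}\right) + 7359} = \frac{1}{- 14 \left(4 - \frac{1}{2}\right) + 7359} = \frac{1}{\left(-14\right) \frac{7}{2} + 7359} = \frac{1}{-49 + 7359} = \frac{1}{7310}$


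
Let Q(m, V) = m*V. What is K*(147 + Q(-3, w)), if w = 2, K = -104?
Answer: -14664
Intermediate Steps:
Q(m, V) = V*m
K*(147 + Q(-3, w)) = -104*(147 + 2*(-3)) = -104*(147 - 6) = -104*141 = -14664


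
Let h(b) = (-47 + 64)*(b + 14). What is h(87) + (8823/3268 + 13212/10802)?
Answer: 30375094987/17650468 ≈ 1720.9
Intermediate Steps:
h(b) = 238 + 17*b (h(b) = 17*(14 + b) = 238 + 17*b)
h(87) + (8823/3268 + 13212/10802) = (238 + 17*87) + (8823/3268 + 13212/10802) = (238 + 1479) + (8823*(1/3268) + 13212*(1/10802)) = 1717 + (8823/3268 + 6606/5401) = 1717 + 69241431/17650468 = 30375094987/17650468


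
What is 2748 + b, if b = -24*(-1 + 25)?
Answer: 2172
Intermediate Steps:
b = -576 (b = -24*24 = -576)
2748 + b = 2748 - 576 = 2172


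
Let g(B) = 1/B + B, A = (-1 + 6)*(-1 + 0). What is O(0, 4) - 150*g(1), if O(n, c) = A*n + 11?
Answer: -289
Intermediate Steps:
A = -5 (A = 5*(-1) = -5)
g(B) = B + 1/B (g(B) = 1/B + B = B + 1/B)
O(n, c) = 11 - 5*n (O(n, c) = -5*n + 11 = 11 - 5*n)
O(0, 4) - 150*g(1) = (11 - 5*0) - 150*(1 + 1/1) = (11 + 0) - 150*(1 + 1) = 11 - 150*2 = 11 - 300 = -289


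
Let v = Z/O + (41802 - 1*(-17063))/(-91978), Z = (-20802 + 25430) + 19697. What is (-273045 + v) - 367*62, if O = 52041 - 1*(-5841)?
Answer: -393699192071321/1330967649 ≈ -2.9580e+5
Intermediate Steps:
O = 57882 (O = 52041 + 5841 = 57882)
Z = 24325 (Z = 4628 + 19697 = 24325)
v = -292464770/1330967649 (v = 24325/57882 + (41802 - 1*(-17063))/(-91978) = 24325*(1/57882) + (41802 + 17063)*(-1/91978) = 24325/57882 + 58865*(-1/91978) = 24325/57882 - 58865/91978 = -292464770/1330967649 ≈ -0.21974)
(-273045 + v) - 367*62 = (-273045 - 292464770/1330967649) - 367*62 = -363414354185975/1330967649 - 22754 = -393699192071321/1330967649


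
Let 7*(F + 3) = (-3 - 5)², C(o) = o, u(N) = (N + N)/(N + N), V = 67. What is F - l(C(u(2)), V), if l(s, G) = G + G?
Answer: -895/7 ≈ -127.86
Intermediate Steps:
u(N) = 1 (u(N) = (2*N)/((2*N)) = (2*N)*(1/(2*N)) = 1)
l(s, G) = 2*G
F = 43/7 (F = -3 + (-3 - 5)²/7 = -3 + (⅐)*(-8)² = -3 + (⅐)*64 = -3 + 64/7 = 43/7 ≈ 6.1429)
F - l(C(u(2)), V) = 43/7 - 2*67 = 43/7 - 1*134 = 43/7 - 134 = -895/7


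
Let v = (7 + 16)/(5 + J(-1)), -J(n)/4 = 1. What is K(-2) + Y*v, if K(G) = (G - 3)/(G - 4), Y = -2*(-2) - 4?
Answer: ⅚ ≈ 0.83333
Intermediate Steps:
Y = 0 (Y = 4 - 4 = 0)
J(n) = -4 (J(n) = -4*1 = -4)
v = 23 (v = (7 + 16)/(5 - 4) = 23/1 = 23*1 = 23)
K(G) = (-3 + G)/(-4 + G)
K(-2) + Y*v = (-3 - 2)/(-4 - 2) + 0*23 = -5/(-6) + 0 = -⅙*(-5) + 0 = ⅚ + 0 = ⅚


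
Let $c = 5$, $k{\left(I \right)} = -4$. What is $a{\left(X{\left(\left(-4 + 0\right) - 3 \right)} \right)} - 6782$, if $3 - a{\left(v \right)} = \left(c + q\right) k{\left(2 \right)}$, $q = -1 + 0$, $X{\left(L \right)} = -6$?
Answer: $-6763$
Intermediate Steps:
$q = -1$
$a{\left(v \right)} = 19$ ($a{\left(v \right)} = 3 - \left(5 - 1\right) \left(-4\right) = 3 - 4 \left(-4\right) = 3 - -16 = 3 + 16 = 19$)
$a{\left(X{\left(\left(-4 + 0\right) - 3 \right)} \right)} - 6782 = 19 - 6782 = -6763$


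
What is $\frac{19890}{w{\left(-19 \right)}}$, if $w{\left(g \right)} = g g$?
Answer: $\frac{19890}{361} \approx 55.097$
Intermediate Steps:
$w{\left(g \right)} = g^{2}$
$\frac{19890}{w{\left(-19 \right)}} = \frac{19890}{\left(-19\right)^{2}} = \frac{19890}{361}$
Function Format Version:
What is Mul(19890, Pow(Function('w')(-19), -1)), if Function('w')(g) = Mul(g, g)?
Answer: Rational(19890, 361) ≈ 55.097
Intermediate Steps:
Function('w')(g) = Pow(g, 2)
Mul(19890, Pow(Function('w')(-19), -1)) = Mul(19890, Pow(Pow(-19, 2), -1)) = Mul(19890, Pow(361, -1)) = Mul(19890, Rational(1, 361)) = Rational(19890, 361)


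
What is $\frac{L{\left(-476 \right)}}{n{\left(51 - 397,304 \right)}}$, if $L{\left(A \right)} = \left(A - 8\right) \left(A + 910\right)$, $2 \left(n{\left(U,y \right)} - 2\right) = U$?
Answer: $\frac{210056}{171} \approx 1228.4$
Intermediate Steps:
$n{\left(U,y \right)} = 2 + \frac{U}{2}$
$L{\left(A \right)} = \left(-8 + A\right) \left(910 + A\right)$
$\frac{L{\left(-476 \right)}}{n{\left(51 - 397,304 \right)}} = \frac{-7280 + \left(-476\right)^{2} + 902 \left(-476\right)}{2 + \frac{51 - 397}{2}} = \frac{-7280 + 226576 - 429352}{2 + \frac{51 - 397}{2}} = - \frac{210056}{2 + \frac{1}{2} \left(-346\right)} = - \frac{210056}{2 - 173} = - \frac{210056}{-171} = \left(-210056\right) \left(- \frac{1}{171}\right) = \frac{210056}{171}$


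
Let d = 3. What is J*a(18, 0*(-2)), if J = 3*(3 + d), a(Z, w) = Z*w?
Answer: 0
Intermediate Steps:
J = 18 (J = 3*(3 + 3) = 3*6 = 18)
J*a(18, 0*(-2)) = 18*(18*(0*(-2))) = 18*(18*0) = 18*0 = 0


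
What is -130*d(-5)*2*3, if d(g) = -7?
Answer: 5460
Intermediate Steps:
-130*d(-5)*2*3 = -(-910)*2*3 = -(-910)*6 = -130*(-42) = 5460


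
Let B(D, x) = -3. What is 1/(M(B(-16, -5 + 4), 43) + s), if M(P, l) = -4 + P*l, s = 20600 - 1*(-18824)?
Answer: 1/39291 ≈ 2.5451e-5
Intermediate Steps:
s = 39424 (s = 20600 + 18824 = 39424)
1/(M(B(-16, -5 + 4), 43) + s) = 1/((-4 - 3*43) + 39424) = 1/((-4 - 129) + 39424) = 1/(-133 + 39424) = 1/39291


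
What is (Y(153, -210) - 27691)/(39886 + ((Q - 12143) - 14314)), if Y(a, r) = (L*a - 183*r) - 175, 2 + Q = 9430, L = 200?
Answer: 41164/22857 ≈ 1.8009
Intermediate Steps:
Q = 9428 (Q = -2 + 9430 = 9428)
Y(a, r) = -175 - 183*r + 200*a (Y(a, r) = (200*a - 183*r) - 175 = (-183*r + 200*a) - 175 = -175 - 183*r + 200*a)
(Y(153, -210) - 27691)/(39886 + ((Q - 12143) - 14314)) = ((-175 - 183*(-210) + 200*153) - 27691)/(39886 + ((9428 - 12143) - 14314)) = ((-175 + 38430 + 30600) - 27691)/(39886 + (-2715 - 14314)) = (68855 - 27691)/(39886 - 17029) = 41164/22857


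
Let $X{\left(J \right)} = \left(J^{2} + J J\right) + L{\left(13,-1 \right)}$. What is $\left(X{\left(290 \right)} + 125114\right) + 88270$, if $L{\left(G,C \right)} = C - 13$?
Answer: $381570$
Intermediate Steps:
$L{\left(G,C \right)} = -13 + C$ ($L{\left(G,C \right)} = C - 13 = -13 + C$)
$X{\left(J \right)} = -14 + 2 J^{2}$ ($X{\left(J \right)} = \left(J^{2} + J J\right) - 14 = \left(J^{2} + J^{2}\right) - 14 = 2 J^{2} - 14 = -14 + 2 J^{2}$)
$\left(X{\left(290 \right)} + 125114\right) + 88270 = \left(\left(-14 + 2 \cdot 290^{2}\right) + 125114\right) + 88270 = \left(\left(-14 + 2 \cdot 84100\right) + 125114\right) + 88270 = \left(\left(-14 + 168200\right) + 125114\right) + 88270 = \left(168186 + 125114\right) + 88270 = 293300 + 88270 = 381570$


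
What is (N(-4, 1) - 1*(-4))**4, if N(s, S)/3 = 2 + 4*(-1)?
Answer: 16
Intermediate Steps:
N(s, S) = -6 (N(s, S) = 3*(2 + 4*(-1)) = 3*(2 - 4) = 3*(-2) = -6)
(N(-4, 1) - 1*(-4))**4 = (-6 - 1*(-4))**4 = (-6 + 4)**4 = (-2)**4 = 16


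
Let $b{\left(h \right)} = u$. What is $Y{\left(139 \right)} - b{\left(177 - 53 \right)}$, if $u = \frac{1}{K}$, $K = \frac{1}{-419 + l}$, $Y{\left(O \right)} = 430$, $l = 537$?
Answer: $312$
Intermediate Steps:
$K = \frac{1}{118}$ ($K = \frac{1}{-419 + 537} = \frac{1}{118} \approx 0.0084746$)
$u = 118$ ($u = \frac{1}{\frac{1}{118}} = 118$)
$b{\left(h \right)} = 118$
$Y{\left(139 \right)} - b{\left(177 - 53 \right)} = 430 - 118 = 312$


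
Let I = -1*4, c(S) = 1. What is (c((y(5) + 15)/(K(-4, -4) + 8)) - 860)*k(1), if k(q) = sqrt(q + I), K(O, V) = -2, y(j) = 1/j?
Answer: -859*I*sqrt(3) ≈ -1487.8*I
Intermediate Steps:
y(j) = 1/j
I = -4
k(q) = sqrt(-4 + q) (k(q) = sqrt(q - 4) = sqrt(-4 + q))
(c((y(5) + 15)/(K(-4, -4) + 8)) - 860)*k(1) = (1 - 860)*sqrt(-4 + 1) = -859*I*sqrt(3)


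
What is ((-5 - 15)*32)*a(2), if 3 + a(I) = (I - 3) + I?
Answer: 1280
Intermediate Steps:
a(I) = -6 + 2*I (a(I) = -3 + ((I - 3) + I) = -3 + ((-3 + I) + I) = -3 + (-3 + 2*I) = -6 + 2*I)
((-5 - 15)*32)*a(2) = ((-5 - 15)*32)*(-6 + 2*2) = (-20*32)*(-6 + 4) = -640*(-2) = 1280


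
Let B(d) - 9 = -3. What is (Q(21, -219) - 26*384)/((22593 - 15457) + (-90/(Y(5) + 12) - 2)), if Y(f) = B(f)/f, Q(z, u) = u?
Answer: -37411/26133 ≈ -1.4316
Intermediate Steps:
B(d) = 6 (B(d) = 9 - 3 = 6)
Y(f) = 6/f
(Q(21, -219) - 26*384)/((22593 - 15457) + (-90/(Y(5) + 12) - 2)) = (-219 - 26*384)/((22593 - 15457) + (-90/(6/5 + 12) - 2)) = (-219 - 9984)/(7136 + (-90/(6*(⅕) + 12) - 2)) = -10203/(7136 + (-90/(6/5 + 12) - 2)) = -10203/(7136 + (-90/(66/5) - 2)) = -10203/(7136 + ((5/66)*(-90) - 2)) = -10203/(7136 + (-75/11 - 2)) = -10203/(7136 - 97/11) = -10203/78399/11 = -10203*11/78399 = -37411/26133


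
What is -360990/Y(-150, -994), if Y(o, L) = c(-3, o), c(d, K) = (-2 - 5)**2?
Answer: -51570/7 ≈ -7367.1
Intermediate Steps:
c(d, K) = 49 (c(d, K) = (-7)**2 = 49)
Y(o, L) = 49
-360990/Y(-150, -994) = -360990/49 = -360990*1/49 = -51570/7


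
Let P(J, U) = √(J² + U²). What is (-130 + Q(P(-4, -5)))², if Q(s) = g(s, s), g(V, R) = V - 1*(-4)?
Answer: (126 - √41)² ≈ 14303.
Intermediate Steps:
g(V, R) = 4 + V (g(V, R) = V + 4 = 4 + V)
Q(s) = 4 + s
(-130 + Q(P(-4, -5)))² = (-130 + (4 + √((-4)² + (-5)²)))² = (-130 + (4 + √(16 + 25)))² = (-130 + (4 + √41))² = (-126 + √41)²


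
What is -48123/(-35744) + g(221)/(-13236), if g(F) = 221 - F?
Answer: 48123/35744 ≈ 1.3463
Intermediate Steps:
-48123/(-35744) + g(221)/(-13236) = -48123/(-35744) + (221 - 1*221)/(-13236) = -48123*(-1/35744) + (221 - 221)*(-1/13236) = 48123/35744 + 0*(-1/13236) = 48123/35744 + 0 = 48123/35744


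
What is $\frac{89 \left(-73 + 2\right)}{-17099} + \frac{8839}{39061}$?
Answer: $\frac{397964520}{667904039} \approx 0.59584$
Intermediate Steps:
$\frac{89 \left(-73 + 2\right)}{-17099} + \frac{8839}{39061} = 89 \left(-71\right) \left(- \frac{1}{17099}\right) + 8839 \cdot \frac{1}{39061} = \left(-6319\right) \left(- \frac{1}{17099}\right) + \frac{8839}{39061} = \frac{6319}{17099} + \frac{8839}{39061} = \frac{397964520}{667904039}$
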